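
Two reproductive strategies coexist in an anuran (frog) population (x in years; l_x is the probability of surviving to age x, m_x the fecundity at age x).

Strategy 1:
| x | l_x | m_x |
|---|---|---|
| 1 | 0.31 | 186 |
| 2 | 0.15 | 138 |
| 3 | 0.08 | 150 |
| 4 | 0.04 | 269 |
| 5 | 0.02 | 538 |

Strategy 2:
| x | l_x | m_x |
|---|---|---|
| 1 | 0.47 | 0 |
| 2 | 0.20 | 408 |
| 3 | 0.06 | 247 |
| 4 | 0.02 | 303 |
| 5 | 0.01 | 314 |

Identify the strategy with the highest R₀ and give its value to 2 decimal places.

111.88

Strategy 1: R₀ = 0.31×186 + 0.15×138 + 0.08×150 + 0.04×269 + 0.02×538 = 111.8800
Strategy 2: R₀ = 0.47×0 + 0.20×408 + 0.06×247 + 0.02×303 + 0.01×314 = 105.6200
Highest R₀: strategy 1 with 111.8800.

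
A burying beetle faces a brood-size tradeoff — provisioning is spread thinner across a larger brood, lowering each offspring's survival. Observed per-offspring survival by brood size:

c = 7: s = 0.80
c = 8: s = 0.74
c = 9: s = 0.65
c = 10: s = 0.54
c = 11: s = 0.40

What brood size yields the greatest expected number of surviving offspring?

8

Expected surviving offspring = c × s(c):
  c=7: 7 × 0.80 = 5.600
  c=8: 8 × 0.74 = 5.920
  c=9: 9 × 0.65 = 5.850
  c=10: 10 × 0.54 = 5.400
  c=11: 11 × 0.40 = 4.400
Maximum at c = 8 (5.920 surviving offspring).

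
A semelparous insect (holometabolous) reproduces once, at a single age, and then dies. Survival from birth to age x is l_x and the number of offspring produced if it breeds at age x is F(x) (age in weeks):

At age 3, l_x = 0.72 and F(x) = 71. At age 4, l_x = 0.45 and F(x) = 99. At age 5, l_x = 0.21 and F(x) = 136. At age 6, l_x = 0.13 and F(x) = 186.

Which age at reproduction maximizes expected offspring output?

3

Expected offspring if breeding at age x = l_x × F(x):
  age 3: 0.72 × 71 = 51.120
  age 4: 0.45 × 99 = 44.550
  age 5: 0.21 × 136 = 28.560
  age 6: 0.13 × 186 = 24.180
Maximum at age 3 (51.120).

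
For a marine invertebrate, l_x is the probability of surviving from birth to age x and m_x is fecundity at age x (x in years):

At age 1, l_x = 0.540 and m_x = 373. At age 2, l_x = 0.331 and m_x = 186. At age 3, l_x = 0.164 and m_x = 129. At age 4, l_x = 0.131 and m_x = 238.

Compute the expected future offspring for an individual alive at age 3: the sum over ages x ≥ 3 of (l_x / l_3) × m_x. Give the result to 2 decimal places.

l_3 = 0.164. Conditional survival from age 3 to x is l_x / l_3.
  x=3: (0.164/0.164) × 129 = 129.0000
  x=4: (0.131/0.164) × 238 = 190.1098
Sum = 129.0000 + 190.1098 = 319.1098

319.11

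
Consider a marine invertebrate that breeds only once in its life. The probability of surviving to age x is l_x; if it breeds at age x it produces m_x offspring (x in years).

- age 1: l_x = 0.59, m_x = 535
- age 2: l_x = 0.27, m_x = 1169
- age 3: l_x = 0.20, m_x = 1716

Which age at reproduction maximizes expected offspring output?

3

Expected offspring if breeding at age x = l_x × m_x:
  age 1: 0.59 × 535 = 315.650
  age 2: 0.27 × 1169 = 315.630
  age 3: 0.20 × 1716 = 343.200
Maximum at age 3 (343.200).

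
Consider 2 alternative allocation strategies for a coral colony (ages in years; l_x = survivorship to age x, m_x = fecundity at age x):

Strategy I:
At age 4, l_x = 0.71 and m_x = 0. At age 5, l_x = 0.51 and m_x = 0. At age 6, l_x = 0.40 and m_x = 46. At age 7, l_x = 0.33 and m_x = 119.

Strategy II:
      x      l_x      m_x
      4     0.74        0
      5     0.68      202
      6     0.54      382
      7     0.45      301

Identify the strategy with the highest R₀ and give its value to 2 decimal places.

479.09

Strategy I: R₀ = 0.71×0 + 0.51×0 + 0.40×46 + 0.33×119 = 57.6700
Strategy II: R₀ = 0.74×0 + 0.68×202 + 0.54×382 + 0.45×301 = 479.0900
Highest R₀: strategy II with 479.0900.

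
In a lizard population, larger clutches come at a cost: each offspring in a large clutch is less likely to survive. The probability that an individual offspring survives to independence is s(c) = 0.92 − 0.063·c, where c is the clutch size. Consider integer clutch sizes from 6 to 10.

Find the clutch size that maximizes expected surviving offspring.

Expected surviving offspring = c × s(c):
  c=6: 6 × 0.542 = 3.252
  c=7: 7 × 0.479 = 3.353
  c=8: 8 × 0.416 = 3.328
  c=9: 9 × 0.353 = 3.177
  c=10: 10 × 0.290 = 2.900
Maximum at c = 7 (3.353 surviving offspring).

7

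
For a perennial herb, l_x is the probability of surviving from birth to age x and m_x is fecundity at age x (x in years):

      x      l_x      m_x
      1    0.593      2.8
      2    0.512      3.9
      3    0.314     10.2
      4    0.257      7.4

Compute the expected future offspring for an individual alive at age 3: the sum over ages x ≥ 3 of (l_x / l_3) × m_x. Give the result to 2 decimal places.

16.26

l_3 = 0.314. Conditional survival from age 3 to x is l_x / l_3.
  x=3: (0.314/0.314) × 10.2 = 10.2000
  x=4: (0.257/0.314) × 7.4 = 6.0567
Sum = 10.2000 + 6.0567 = 16.2567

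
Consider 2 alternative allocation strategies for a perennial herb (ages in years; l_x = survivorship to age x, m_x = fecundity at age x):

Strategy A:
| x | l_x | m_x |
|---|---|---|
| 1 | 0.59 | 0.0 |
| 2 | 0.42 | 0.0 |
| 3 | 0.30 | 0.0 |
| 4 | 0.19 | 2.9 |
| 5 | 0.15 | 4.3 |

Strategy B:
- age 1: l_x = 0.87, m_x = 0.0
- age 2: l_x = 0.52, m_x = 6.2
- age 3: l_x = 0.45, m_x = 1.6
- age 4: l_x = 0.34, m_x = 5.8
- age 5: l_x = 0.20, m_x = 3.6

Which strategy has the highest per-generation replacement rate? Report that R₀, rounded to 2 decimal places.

6.64

Strategy A: R₀ = 0.59×0.0 + 0.42×0.0 + 0.30×0.0 + 0.19×2.9 + 0.15×4.3 = 1.1960
Strategy B: R₀ = 0.87×0.0 + 0.52×6.2 + 0.45×1.6 + 0.34×5.8 + 0.20×3.6 = 6.6360
Highest R₀: strategy B with 6.6360.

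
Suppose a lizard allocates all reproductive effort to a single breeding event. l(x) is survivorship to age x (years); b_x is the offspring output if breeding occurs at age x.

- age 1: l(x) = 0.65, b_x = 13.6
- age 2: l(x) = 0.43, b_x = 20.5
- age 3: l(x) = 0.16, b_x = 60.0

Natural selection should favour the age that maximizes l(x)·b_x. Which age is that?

3

Expected offspring if breeding at age x = l(x) × b_x:
  age 1: 0.65 × 13.6 = 8.840
  age 2: 0.43 × 20.5 = 8.815
  age 3: 0.16 × 60.0 = 9.600
Maximum at age 3 (9.600).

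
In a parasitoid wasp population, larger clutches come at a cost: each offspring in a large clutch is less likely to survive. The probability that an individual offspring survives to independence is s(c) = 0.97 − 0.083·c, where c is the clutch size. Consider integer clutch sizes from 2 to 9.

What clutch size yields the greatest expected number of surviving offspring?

Expected surviving offspring = c × s(c):
  c=2: 2 × 0.804 = 1.608
  c=3: 3 × 0.721 = 2.163
  c=4: 4 × 0.638 = 2.552
  c=5: 5 × 0.555 = 2.775
  c=6: 6 × 0.472 = 2.832
  c=7: 7 × 0.389 = 2.723
  c=8: 8 × 0.306 = 2.448
  c=9: 9 × 0.223 = 2.007
Maximum at c = 6 (2.832 surviving offspring).

6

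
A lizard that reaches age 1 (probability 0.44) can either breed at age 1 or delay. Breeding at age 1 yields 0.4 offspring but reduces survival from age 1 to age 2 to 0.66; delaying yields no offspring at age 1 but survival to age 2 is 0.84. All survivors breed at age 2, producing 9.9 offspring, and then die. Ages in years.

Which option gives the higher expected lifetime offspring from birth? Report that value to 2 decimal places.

3.66

breed at age 1: R₀ = 0.44 × (0.4 + 0.66 × 9.9) = 0.44 × 6.9340 = 3.0510
delay to age 2: R₀ = 0.44 × (0.84 × 9.9) = 0.44 × 8.3160 = 3.6590
Higher: delay to age 2 (3.6590).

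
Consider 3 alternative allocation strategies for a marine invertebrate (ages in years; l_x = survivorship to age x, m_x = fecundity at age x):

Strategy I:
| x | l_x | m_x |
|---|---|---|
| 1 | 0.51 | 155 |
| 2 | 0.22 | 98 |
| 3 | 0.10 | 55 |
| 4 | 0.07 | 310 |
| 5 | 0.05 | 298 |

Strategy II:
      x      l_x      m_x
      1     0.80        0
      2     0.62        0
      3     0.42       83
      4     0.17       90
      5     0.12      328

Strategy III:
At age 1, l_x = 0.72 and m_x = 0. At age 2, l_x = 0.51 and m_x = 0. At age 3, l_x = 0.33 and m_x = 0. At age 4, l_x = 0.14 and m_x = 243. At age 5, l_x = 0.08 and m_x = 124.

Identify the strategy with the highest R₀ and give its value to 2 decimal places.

Strategy I: R₀ = 0.51×155 + 0.22×98 + 0.10×55 + 0.07×310 + 0.05×298 = 142.7100
Strategy II: R₀ = 0.80×0 + 0.62×0 + 0.42×83 + 0.17×90 + 0.12×328 = 89.5200
Strategy III: R₀ = 0.72×0 + 0.51×0 + 0.33×0 + 0.14×243 + 0.08×124 = 43.9400
Highest R₀: strategy I with 142.7100.

142.71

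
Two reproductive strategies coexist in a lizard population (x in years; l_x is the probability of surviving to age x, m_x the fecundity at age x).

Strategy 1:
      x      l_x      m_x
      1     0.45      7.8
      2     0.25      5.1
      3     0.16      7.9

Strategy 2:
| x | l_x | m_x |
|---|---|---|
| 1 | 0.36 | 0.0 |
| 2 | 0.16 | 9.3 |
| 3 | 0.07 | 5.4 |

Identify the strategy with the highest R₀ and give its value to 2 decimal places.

Strategy 1: R₀ = 0.45×7.8 + 0.25×5.1 + 0.16×7.9 = 6.0490
Strategy 2: R₀ = 0.36×0.0 + 0.16×9.3 + 0.07×5.4 = 1.8660
Highest R₀: strategy 1 with 6.0490.

6.05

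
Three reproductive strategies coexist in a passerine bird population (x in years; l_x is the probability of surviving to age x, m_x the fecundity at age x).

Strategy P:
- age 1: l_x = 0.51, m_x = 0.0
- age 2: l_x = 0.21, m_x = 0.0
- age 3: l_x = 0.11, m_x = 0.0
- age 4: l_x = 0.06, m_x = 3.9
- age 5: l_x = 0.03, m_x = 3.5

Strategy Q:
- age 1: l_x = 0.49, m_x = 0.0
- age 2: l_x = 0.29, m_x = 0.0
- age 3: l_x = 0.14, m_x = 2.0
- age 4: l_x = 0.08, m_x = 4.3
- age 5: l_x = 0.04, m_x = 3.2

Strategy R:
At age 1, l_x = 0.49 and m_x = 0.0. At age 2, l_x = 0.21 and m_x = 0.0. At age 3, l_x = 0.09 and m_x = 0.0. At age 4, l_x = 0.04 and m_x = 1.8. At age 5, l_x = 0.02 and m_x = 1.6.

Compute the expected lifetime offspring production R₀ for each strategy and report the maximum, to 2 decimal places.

0.75

Strategy P: R₀ = 0.51×0.0 + 0.21×0.0 + 0.11×0.0 + 0.06×3.9 + 0.03×3.5 = 0.3390
Strategy Q: R₀ = 0.49×0.0 + 0.29×0.0 + 0.14×2.0 + 0.08×4.3 + 0.04×3.2 = 0.7520
Strategy R: R₀ = 0.49×0.0 + 0.21×0.0 + 0.09×0.0 + 0.04×1.8 + 0.02×1.6 = 0.1040
Highest R₀: strategy Q with 0.7520.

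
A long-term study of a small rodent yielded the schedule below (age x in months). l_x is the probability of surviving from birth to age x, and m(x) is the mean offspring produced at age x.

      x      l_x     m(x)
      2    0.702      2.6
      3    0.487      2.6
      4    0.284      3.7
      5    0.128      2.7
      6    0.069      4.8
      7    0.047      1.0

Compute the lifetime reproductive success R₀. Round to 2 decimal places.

4.87

R₀ = Σ l_x m(x):
  age 2: 0.702 × 2.6 = 1.8252
  age 3: 0.487 × 2.6 = 1.2662
  age 4: 0.284 × 3.7 = 1.0508
  age 5: 0.128 × 2.7 = 0.3456
  age 6: 0.069 × 4.8 = 0.3312
  age 7: 0.047 × 1.0 = 0.0470
R₀ = 1.8252 + 1.2662 + 1.0508 + 0.3456 + 0.3312 + 0.0470 = 4.8660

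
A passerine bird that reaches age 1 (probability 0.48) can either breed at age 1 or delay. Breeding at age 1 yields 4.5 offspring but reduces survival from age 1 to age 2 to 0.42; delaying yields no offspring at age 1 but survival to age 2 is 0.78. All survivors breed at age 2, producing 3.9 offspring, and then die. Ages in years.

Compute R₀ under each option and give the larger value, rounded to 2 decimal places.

2.95

breed at age 1: R₀ = 0.48 × (4.5 + 0.42 × 3.9) = 0.48 × 6.1380 = 2.9462
delay to age 2: R₀ = 0.48 × (0.78 × 3.9) = 0.48 × 3.0420 = 1.4602
Higher: breed at age 1 (2.9462).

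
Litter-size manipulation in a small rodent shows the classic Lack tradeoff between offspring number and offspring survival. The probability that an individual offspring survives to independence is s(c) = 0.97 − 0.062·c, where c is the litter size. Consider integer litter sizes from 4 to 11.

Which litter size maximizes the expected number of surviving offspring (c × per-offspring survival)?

8

Expected surviving offspring = c × s(c):
  c=4: 4 × 0.722 = 2.888
  c=5: 5 × 0.660 = 3.300
  c=6: 6 × 0.598 = 3.588
  c=7: 7 × 0.536 = 3.752
  c=8: 8 × 0.474 = 3.792
  c=9: 9 × 0.412 = 3.708
  c=10: 10 × 0.350 = 3.500
  c=11: 11 × 0.288 = 3.168
Maximum at c = 8 (3.792 surviving offspring).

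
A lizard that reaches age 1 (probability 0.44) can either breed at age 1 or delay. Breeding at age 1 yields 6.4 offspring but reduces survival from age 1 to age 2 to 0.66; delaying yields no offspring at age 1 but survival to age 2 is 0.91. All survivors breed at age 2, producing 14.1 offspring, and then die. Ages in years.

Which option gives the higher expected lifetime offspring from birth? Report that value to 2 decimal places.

6.91

breed at age 1: R₀ = 0.44 × (6.4 + 0.66 × 14.1) = 0.44 × 15.7060 = 6.9106
delay to age 2: R₀ = 0.44 × (0.91 × 14.1) = 0.44 × 12.8310 = 5.6456
Higher: breed at age 1 (6.9106).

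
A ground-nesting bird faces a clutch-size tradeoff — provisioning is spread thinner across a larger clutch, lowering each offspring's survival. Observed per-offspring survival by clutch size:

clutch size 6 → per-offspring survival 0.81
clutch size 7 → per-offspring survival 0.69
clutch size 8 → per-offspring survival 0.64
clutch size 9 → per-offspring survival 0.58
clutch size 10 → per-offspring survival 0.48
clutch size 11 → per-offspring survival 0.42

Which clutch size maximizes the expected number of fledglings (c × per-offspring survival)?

Expected fledglings = c × s(c):
  c=6: 6 × 0.81 = 4.860
  c=7: 7 × 0.69 = 4.830
  c=8: 8 × 0.64 = 5.120
  c=9: 9 × 0.58 = 5.220
  c=10: 10 × 0.48 = 4.800
  c=11: 11 × 0.42 = 4.620
Maximum at c = 9 (5.220 fledglings).

9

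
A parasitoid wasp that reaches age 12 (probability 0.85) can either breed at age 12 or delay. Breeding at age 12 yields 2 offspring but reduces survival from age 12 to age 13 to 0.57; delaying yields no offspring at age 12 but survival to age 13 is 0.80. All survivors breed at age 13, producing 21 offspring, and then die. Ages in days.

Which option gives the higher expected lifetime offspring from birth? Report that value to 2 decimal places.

breed at age 12: R₀ = 0.85 × (2 + 0.57 × 21) = 0.85 × 13.9700 = 11.8745
delay to age 13: R₀ = 0.85 × (0.80 × 21) = 0.85 × 16.8000 = 14.2800
Higher: delay to age 13 (14.2800).

14.28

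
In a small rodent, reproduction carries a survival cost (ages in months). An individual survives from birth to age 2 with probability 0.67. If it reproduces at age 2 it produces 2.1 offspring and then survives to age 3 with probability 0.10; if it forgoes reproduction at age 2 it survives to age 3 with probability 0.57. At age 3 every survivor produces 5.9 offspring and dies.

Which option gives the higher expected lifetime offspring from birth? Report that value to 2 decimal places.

breed at age 2: R₀ = 0.67 × (2.1 + 0.10 × 5.9) = 0.67 × 2.6900 = 1.8023
delay to age 3: R₀ = 0.67 × (0.57 × 5.9) = 0.67 × 3.3630 = 2.2532
Higher: delay to age 3 (2.2532).

2.25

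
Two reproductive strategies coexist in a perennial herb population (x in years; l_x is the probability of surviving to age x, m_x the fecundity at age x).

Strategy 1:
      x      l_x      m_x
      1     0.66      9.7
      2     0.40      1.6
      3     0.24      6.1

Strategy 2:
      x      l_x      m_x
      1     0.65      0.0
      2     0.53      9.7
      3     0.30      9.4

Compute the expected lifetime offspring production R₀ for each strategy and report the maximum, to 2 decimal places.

Strategy 1: R₀ = 0.66×9.7 + 0.40×1.6 + 0.24×6.1 = 8.5060
Strategy 2: R₀ = 0.65×0.0 + 0.53×9.7 + 0.30×9.4 = 7.9610
Highest R₀: strategy 1 with 8.5060.

8.51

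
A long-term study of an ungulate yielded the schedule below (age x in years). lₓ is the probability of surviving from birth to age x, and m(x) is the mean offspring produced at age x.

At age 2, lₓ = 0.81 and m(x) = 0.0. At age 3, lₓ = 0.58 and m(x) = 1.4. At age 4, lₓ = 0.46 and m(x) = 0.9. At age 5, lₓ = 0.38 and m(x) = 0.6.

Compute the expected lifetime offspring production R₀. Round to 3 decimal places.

R₀ = Σ lₓ m(x):
  age 2: 0.81 × 0.0 = 0.0000
  age 3: 0.58 × 1.4 = 0.8120
  age 4: 0.46 × 0.9 = 0.4140
  age 5: 0.38 × 0.6 = 0.2280
R₀ = 0.0000 + 0.8120 + 0.4140 + 0.2280 = 1.4540

1.454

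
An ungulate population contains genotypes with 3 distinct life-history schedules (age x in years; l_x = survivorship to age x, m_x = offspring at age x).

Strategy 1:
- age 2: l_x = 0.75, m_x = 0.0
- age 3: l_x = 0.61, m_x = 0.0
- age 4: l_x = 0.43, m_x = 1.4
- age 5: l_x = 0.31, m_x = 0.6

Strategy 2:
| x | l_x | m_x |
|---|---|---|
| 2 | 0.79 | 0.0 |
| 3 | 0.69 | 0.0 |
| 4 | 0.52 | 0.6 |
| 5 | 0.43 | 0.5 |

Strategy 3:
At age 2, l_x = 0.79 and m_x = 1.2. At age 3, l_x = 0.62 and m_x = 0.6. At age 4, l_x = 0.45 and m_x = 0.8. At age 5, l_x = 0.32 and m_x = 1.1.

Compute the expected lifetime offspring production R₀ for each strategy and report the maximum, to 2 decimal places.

Strategy 1: R₀ = 0.75×0.0 + 0.61×0.0 + 0.43×1.4 + 0.31×0.6 = 0.7880
Strategy 2: R₀ = 0.79×0.0 + 0.69×0.0 + 0.52×0.6 + 0.43×0.5 = 0.5270
Strategy 3: R₀ = 0.79×1.2 + 0.62×0.6 + 0.45×0.8 + 0.32×1.1 = 2.0320
Highest R₀: strategy 3 with 2.0320.

2.03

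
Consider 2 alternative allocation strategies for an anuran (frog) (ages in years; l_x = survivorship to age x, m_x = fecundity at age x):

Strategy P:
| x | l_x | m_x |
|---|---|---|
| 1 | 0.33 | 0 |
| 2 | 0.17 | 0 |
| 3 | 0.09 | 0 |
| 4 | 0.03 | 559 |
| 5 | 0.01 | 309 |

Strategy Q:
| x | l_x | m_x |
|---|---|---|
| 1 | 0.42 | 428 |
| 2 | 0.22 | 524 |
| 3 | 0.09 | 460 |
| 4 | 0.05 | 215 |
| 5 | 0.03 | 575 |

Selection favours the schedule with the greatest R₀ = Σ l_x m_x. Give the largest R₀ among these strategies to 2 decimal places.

364.44

Strategy P: R₀ = 0.33×0 + 0.17×0 + 0.09×0 + 0.03×559 + 0.01×309 = 19.8600
Strategy Q: R₀ = 0.42×428 + 0.22×524 + 0.09×460 + 0.05×215 + 0.03×575 = 364.4400
Highest R₀: strategy Q with 364.4400.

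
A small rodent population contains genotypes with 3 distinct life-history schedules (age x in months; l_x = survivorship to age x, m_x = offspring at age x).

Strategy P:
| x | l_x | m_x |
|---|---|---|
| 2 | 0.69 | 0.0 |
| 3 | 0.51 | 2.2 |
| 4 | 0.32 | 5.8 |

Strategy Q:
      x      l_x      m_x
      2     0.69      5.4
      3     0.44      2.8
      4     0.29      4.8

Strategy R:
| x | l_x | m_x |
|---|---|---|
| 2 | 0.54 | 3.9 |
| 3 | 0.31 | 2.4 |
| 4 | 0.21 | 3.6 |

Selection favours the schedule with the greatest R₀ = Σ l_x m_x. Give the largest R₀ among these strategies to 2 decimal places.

Strategy P: R₀ = 0.69×0.0 + 0.51×2.2 + 0.32×5.8 = 2.9780
Strategy Q: R₀ = 0.69×5.4 + 0.44×2.8 + 0.29×4.8 = 6.3500
Strategy R: R₀ = 0.54×3.9 + 0.31×2.4 + 0.21×3.6 = 3.6060
Highest R₀: strategy Q with 6.3500.

6.35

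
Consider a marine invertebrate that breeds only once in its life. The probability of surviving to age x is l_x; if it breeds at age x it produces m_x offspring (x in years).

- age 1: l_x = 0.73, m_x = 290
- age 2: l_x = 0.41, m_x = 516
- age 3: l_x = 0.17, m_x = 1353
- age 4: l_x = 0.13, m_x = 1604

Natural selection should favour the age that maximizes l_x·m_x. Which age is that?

Expected offspring if breeding at age x = l_x × m_x:
  age 1: 0.73 × 290 = 211.700
  age 2: 0.41 × 516 = 211.560
  age 3: 0.17 × 1353 = 230.010
  age 4: 0.13 × 1604 = 208.520
Maximum at age 3 (230.010).

3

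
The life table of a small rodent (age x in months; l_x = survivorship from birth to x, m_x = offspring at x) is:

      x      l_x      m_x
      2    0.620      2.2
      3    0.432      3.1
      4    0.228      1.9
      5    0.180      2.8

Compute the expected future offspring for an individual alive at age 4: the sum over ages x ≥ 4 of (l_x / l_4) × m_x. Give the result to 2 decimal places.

4.11

l_4 = 0.228. Conditional survival from age 4 to x is l_x / l_4.
  x=4: (0.228/0.228) × 1.9 = 1.9000
  x=5: (0.180/0.228) × 2.8 = 2.2105
Sum = 1.9000 + 2.2105 = 4.1105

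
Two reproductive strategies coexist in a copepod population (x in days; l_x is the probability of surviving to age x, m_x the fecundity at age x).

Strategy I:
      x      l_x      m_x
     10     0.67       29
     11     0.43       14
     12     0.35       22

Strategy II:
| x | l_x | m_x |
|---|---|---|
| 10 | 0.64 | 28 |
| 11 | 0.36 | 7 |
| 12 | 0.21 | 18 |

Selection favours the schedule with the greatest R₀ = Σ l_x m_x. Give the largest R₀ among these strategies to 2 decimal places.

33.15

Strategy I: R₀ = 0.67×29 + 0.43×14 + 0.35×22 = 33.1500
Strategy II: R₀ = 0.64×28 + 0.36×7 + 0.21×18 = 24.2200
Highest R₀: strategy I with 33.1500.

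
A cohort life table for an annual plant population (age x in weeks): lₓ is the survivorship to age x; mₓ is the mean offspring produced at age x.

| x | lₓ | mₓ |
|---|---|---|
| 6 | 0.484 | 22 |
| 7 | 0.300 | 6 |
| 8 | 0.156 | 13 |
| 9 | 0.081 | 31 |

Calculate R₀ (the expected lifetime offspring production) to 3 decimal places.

R₀ = Σ lₓ mₓ:
  age 6: 0.484 × 22 = 10.6480
  age 7: 0.300 × 6 = 1.8000
  age 8: 0.156 × 13 = 2.0280
  age 9: 0.081 × 31 = 2.5110
R₀ = 10.6480 + 1.8000 + 2.0280 + 2.5110 = 16.9870

16.987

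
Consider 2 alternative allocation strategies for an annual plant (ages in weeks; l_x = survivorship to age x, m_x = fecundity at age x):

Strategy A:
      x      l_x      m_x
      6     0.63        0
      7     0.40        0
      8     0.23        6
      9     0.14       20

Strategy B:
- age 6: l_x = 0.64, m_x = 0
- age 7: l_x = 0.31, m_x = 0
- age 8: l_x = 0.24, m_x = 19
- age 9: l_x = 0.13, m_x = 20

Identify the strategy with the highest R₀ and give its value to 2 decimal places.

Strategy A: R₀ = 0.63×0 + 0.40×0 + 0.23×6 + 0.14×20 = 4.1800
Strategy B: R₀ = 0.64×0 + 0.31×0 + 0.24×19 + 0.13×20 = 7.1600
Highest R₀: strategy B with 7.1600.

7.16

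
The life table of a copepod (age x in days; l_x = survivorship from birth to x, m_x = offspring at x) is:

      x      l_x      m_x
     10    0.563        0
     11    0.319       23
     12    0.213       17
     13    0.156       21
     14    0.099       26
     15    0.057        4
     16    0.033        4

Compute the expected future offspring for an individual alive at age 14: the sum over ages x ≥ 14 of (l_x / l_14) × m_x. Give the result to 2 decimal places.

29.64

l_14 = 0.099. Conditional survival from age 14 to x is l_x / l_14.
  x=14: (0.099/0.099) × 26 = 26.0000
  x=15: (0.057/0.099) × 4 = 2.3030
  x=16: (0.033/0.099) × 4 = 1.3333
Sum = 26.0000 + 2.3030 + 1.3333 = 29.6364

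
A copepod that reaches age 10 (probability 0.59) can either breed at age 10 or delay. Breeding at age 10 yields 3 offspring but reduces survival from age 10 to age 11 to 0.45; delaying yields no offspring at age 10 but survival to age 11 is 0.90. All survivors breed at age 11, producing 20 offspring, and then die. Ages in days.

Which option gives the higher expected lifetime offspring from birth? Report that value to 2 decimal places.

10.62

breed at age 10: R₀ = 0.59 × (3 + 0.45 × 20) = 0.59 × 12.0000 = 7.0800
delay to age 11: R₀ = 0.59 × (0.90 × 20) = 0.59 × 18.0000 = 10.6200
Higher: delay to age 11 (10.6200).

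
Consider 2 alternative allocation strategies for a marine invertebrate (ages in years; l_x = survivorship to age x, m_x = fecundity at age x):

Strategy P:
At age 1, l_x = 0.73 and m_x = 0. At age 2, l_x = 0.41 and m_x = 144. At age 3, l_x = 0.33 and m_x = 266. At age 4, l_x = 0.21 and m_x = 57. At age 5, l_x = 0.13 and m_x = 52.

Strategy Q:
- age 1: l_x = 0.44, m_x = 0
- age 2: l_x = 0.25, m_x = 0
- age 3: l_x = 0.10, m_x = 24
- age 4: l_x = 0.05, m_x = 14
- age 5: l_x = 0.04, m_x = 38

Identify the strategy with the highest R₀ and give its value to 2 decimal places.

165.55

Strategy P: R₀ = 0.73×0 + 0.41×144 + 0.33×266 + 0.21×57 + 0.13×52 = 165.5500
Strategy Q: R₀ = 0.44×0 + 0.25×0 + 0.10×24 + 0.05×14 + 0.04×38 = 4.6200
Highest R₀: strategy P with 165.5500.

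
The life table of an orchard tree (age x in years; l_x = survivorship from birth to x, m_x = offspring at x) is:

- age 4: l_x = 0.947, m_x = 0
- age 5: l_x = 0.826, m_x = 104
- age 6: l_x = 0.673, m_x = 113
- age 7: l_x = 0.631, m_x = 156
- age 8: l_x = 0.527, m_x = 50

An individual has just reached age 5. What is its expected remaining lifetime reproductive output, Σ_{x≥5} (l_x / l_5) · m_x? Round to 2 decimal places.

l_5 = 0.826. Conditional survival from age 5 to x is l_x / l_5.
  x=5: (0.826/0.826) × 104 = 104.0000
  x=6: (0.673/0.826) × 113 = 92.0690
  x=7: (0.631/0.826) × 156 = 119.1719
  x=8: (0.527/0.826) × 50 = 31.9007
Sum = 104.0000 + 92.0690 + 119.1719 + 31.9007 = 347.1416

347.14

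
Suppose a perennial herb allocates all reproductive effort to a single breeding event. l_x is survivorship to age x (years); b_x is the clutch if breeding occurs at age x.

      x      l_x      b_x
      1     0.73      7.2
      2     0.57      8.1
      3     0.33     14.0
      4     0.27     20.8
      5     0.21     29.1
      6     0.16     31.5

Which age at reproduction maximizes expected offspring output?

5

Expected offspring if breeding at age x = l_x × b_x:
  age 1: 0.73 × 7.2 = 5.256
  age 2: 0.57 × 8.1 = 4.617
  age 3: 0.33 × 14.0 = 4.620
  age 4: 0.27 × 20.8 = 5.616
  age 5: 0.21 × 29.1 = 6.111
  age 6: 0.16 × 31.5 = 5.040
Maximum at age 5 (6.111).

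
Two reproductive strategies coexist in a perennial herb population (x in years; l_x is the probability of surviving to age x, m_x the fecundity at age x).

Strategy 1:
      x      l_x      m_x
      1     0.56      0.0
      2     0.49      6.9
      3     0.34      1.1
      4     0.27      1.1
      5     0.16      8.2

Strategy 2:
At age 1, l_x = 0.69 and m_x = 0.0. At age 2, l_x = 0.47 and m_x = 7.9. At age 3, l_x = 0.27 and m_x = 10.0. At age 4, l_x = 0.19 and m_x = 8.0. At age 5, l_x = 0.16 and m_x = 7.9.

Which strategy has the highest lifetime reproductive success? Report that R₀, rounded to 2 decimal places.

Strategy 1: R₀ = 0.56×0.0 + 0.49×6.9 + 0.34×1.1 + 0.27×1.1 + 0.16×8.2 = 5.3640
Strategy 2: R₀ = 0.69×0.0 + 0.47×7.9 + 0.27×10.0 + 0.19×8.0 + 0.16×7.9 = 9.1970
Highest R₀: strategy 2 with 9.1970.

9.20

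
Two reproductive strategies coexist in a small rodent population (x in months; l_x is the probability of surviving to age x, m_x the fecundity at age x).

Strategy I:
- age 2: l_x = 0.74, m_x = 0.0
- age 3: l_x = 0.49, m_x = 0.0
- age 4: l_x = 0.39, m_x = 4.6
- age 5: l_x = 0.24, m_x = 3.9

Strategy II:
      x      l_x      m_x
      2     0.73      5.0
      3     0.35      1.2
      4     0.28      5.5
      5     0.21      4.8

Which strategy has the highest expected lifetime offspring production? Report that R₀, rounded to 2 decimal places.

6.62

Strategy I: R₀ = 0.74×0.0 + 0.49×0.0 + 0.39×4.6 + 0.24×3.9 = 2.7300
Strategy II: R₀ = 0.73×5.0 + 0.35×1.2 + 0.28×5.5 + 0.21×4.8 = 6.6180
Highest R₀: strategy II with 6.6180.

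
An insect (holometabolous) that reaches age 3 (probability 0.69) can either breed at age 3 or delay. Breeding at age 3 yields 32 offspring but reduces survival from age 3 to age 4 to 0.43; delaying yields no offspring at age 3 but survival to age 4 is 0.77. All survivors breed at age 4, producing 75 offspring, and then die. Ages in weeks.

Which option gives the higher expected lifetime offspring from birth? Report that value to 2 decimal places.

breed at age 3: R₀ = 0.69 × (32 + 0.43 × 75) = 0.69 × 64.2500 = 44.3325
delay to age 4: R₀ = 0.69 × (0.77 × 75) = 0.69 × 57.7500 = 39.8475
Higher: breed at age 3 (44.3325).

44.33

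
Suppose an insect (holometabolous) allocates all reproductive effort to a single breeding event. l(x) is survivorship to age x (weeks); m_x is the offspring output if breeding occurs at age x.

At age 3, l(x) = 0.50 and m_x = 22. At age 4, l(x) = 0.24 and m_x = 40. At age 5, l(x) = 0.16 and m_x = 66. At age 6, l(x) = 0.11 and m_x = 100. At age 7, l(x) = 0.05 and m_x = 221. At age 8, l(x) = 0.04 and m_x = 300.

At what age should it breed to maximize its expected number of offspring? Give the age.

8

Expected offspring if breeding at age x = l(x) × m_x:
  age 3: 0.50 × 22 = 11.000
  age 4: 0.24 × 40 = 9.600
  age 5: 0.16 × 66 = 10.560
  age 6: 0.11 × 100 = 11.000
  age 7: 0.05 × 221 = 11.050
  age 8: 0.04 × 300 = 12.000
Maximum at age 8 (12.000).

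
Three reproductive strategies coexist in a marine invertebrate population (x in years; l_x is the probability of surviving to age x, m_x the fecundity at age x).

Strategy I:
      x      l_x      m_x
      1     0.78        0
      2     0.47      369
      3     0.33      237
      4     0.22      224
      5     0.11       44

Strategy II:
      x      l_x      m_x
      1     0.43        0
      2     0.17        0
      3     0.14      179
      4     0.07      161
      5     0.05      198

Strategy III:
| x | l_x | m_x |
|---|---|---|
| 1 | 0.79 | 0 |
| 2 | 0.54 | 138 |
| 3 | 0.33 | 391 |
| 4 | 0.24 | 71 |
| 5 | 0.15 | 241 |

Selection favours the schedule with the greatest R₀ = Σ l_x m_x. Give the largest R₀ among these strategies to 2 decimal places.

305.76

Strategy I: R₀ = 0.78×0 + 0.47×369 + 0.33×237 + 0.22×224 + 0.11×44 = 305.7600
Strategy II: R₀ = 0.43×0 + 0.17×0 + 0.14×179 + 0.07×161 + 0.05×198 = 46.2300
Strategy III: R₀ = 0.79×0 + 0.54×138 + 0.33×391 + 0.24×71 + 0.15×241 = 256.7400
Highest R₀: strategy I with 305.7600.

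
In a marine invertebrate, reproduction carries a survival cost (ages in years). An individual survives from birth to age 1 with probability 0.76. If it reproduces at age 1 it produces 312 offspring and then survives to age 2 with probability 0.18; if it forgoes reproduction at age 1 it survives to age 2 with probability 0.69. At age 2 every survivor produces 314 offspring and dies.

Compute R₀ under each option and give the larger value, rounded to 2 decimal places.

breed at age 1: R₀ = 0.76 × (312 + 0.18 × 314) = 0.76 × 368.5200 = 280.0752
delay to age 2: R₀ = 0.76 × (0.69 × 314) = 0.76 × 216.6600 = 164.6616
Higher: breed at age 1 (280.0752).

280.08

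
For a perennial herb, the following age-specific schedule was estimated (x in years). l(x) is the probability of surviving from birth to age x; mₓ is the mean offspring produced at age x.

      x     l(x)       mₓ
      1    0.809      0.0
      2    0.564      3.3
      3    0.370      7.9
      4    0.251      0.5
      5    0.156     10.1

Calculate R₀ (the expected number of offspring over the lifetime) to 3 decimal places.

6.485

R₀ = Σ l(x) mₓ:
  age 1: 0.809 × 0.0 = 0.0000
  age 2: 0.564 × 3.3 = 1.8612
  age 3: 0.370 × 7.9 = 2.9230
  age 4: 0.251 × 0.5 = 0.1255
  age 5: 0.156 × 10.1 = 1.5756
R₀ = 0.0000 + 1.8612 + 2.9230 + 0.1255 + 1.5756 = 6.4853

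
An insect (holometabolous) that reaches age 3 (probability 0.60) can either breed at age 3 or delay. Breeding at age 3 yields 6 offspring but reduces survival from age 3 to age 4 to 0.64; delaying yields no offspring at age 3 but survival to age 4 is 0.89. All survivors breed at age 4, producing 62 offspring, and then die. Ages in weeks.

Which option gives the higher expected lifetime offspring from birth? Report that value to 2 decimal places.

breed at age 3: R₀ = 0.60 × (6 + 0.64 × 62) = 0.60 × 45.6800 = 27.4080
delay to age 4: R₀ = 0.60 × (0.89 × 62) = 0.60 × 55.1800 = 33.1080
Higher: delay to age 4 (33.1080).

33.11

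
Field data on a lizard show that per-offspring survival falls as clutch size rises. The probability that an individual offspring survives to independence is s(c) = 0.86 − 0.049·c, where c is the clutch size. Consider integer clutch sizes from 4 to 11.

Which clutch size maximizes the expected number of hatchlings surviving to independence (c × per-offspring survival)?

Expected hatchlings surviving to independence = c × s(c):
  c=4: 4 × 0.664 = 2.656
  c=5: 5 × 0.615 = 3.075
  c=6: 6 × 0.566 = 3.396
  c=7: 7 × 0.517 = 3.619
  c=8: 8 × 0.468 = 3.744
  c=9: 9 × 0.419 = 3.771
  c=10: 10 × 0.370 = 3.700
  c=11: 11 × 0.321 = 3.531
Maximum at c = 9 (3.771 hatchlings surviving to independence).

9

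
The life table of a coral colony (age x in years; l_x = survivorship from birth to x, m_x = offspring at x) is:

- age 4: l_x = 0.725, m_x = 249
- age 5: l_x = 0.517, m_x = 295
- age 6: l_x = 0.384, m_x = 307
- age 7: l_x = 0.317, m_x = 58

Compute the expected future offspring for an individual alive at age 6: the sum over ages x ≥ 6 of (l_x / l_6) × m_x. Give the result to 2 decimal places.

354.88

l_6 = 0.384. Conditional survival from age 6 to x is l_x / l_6.
  x=6: (0.384/0.384) × 307 = 307.0000
  x=7: (0.317/0.384) × 58 = 47.8802
Sum = 307.0000 + 47.8802 = 354.8802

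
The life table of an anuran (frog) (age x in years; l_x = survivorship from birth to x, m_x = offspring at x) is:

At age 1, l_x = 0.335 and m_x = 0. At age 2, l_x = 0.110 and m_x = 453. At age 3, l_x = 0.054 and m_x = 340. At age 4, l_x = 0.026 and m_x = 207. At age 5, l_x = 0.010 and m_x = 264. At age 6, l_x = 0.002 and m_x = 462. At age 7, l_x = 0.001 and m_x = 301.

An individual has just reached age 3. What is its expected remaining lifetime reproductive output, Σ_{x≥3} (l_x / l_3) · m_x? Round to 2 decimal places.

511.24

l_3 = 0.054. Conditional survival from age 3 to x is l_x / l_3.
  x=3: (0.054/0.054) × 340 = 340.0000
  x=4: (0.026/0.054) × 207 = 99.6667
  x=5: (0.010/0.054) × 264 = 48.8889
  x=6: (0.002/0.054) × 462 = 17.1111
  x=7: (0.001/0.054) × 301 = 5.5741
Sum = 340.0000 + 99.6667 + 48.8889 + 17.1111 + 5.5741 = 511.2407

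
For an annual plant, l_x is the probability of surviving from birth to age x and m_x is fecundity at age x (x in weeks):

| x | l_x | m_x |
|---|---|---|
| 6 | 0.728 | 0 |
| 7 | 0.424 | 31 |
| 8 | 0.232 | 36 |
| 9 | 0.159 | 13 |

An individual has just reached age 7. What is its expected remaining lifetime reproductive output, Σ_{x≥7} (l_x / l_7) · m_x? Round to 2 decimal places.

l_7 = 0.424. Conditional survival from age 7 to x is l_x / l_7.
  x=7: (0.424/0.424) × 31 = 31.0000
  x=8: (0.232/0.424) × 36 = 19.6981
  x=9: (0.159/0.424) × 13 = 4.8750
Sum = 31.0000 + 19.6981 + 4.8750 = 55.5731

55.57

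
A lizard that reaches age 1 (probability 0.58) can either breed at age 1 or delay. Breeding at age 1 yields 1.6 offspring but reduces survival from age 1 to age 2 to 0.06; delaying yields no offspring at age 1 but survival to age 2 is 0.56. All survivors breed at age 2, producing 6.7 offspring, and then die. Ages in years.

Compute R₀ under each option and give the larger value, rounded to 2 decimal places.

breed at age 1: R₀ = 0.58 × (1.6 + 0.06 × 6.7) = 0.58 × 2.0020 = 1.1612
delay to age 2: R₀ = 0.58 × (0.56 × 6.7) = 0.58 × 3.7520 = 2.1762
Higher: delay to age 2 (2.1762).

2.18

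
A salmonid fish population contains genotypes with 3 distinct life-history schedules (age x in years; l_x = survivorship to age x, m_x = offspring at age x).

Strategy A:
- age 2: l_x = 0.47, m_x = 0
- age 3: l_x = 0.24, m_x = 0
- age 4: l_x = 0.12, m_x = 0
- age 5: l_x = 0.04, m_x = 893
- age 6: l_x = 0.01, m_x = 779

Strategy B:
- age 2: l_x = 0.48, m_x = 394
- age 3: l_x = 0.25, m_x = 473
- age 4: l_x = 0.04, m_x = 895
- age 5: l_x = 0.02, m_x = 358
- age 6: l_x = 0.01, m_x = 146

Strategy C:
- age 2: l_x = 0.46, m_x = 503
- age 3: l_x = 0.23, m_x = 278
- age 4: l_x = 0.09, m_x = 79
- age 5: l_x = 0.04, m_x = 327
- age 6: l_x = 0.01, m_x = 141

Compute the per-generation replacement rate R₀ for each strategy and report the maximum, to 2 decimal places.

351.79

Strategy A: R₀ = 0.47×0 + 0.24×0 + 0.12×0 + 0.04×893 + 0.01×779 = 43.5100
Strategy B: R₀ = 0.48×394 + 0.25×473 + 0.04×895 + 0.02×358 + 0.01×146 = 351.7900
Strategy C: R₀ = 0.46×503 + 0.23×278 + 0.09×79 + 0.04×327 + 0.01×141 = 316.9200
Highest R₀: strategy B with 351.7900.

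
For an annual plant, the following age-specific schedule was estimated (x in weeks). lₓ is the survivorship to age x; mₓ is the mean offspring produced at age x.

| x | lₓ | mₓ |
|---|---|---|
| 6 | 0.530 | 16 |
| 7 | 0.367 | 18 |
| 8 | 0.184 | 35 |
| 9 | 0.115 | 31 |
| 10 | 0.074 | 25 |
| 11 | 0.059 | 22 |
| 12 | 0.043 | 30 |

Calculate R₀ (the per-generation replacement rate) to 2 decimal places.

R₀ = Σ lₓ mₓ:
  age 6: 0.530 × 16 = 8.4800
  age 7: 0.367 × 18 = 6.6060
  age 8: 0.184 × 35 = 6.4400
  age 9: 0.115 × 31 = 3.5650
  age 10: 0.074 × 25 = 1.8500
  age 11: 0.059 × 22 = 1.2980
  age 12: 0.043 × 30 = 1.2900
R₀ = 8.4800 + 6.6060 + 6.4400 + 3.5650 + 1.8500 + 1.2980 + 1.2900 = 29.5290

29.53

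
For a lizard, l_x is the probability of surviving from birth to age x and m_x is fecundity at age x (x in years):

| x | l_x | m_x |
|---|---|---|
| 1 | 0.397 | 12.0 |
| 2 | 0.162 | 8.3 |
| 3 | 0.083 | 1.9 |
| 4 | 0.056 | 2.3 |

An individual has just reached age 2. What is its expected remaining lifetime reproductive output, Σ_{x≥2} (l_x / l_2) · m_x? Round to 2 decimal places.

l_2 = 0.162. Conditional survival from age 2 to x is l_x / l_2.
  x=2: (0.162/0.162) × 8.3 = 8.3000
  x=3: (0.083/0.162) × 1.9 = 0.9735
  x=4: (0.056/0.162) × 2.3 = 0.7951
Sum = 8.3000 + 0.9735 + 0.7951 = 10.0685

10.07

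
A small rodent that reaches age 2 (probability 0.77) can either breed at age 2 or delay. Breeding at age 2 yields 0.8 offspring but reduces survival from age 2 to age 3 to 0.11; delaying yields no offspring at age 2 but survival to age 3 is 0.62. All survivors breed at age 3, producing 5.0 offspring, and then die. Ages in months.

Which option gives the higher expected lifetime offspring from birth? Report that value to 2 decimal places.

breed at age 2: R₀ = 0.77 × (0.8 + 0.11 × 5.0) = 0.77 × 1.3500 = 1.0395
delay to age 3: R₀ = 0.77 × (0.62 × 5.0) = 0.77 × 3.1000 = 2.3870
Higher: delay to age 3 (2.3870).

2.39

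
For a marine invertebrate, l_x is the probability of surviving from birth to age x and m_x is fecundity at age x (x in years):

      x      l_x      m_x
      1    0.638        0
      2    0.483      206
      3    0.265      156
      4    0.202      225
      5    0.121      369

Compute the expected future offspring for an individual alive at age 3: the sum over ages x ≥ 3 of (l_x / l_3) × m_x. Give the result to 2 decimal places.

496.00

l_3 = 0.265. Conditional survival from age 3 to x is l_x / l_3.
  x=3: (0.265/0.265) × 156 = 156.0000
  x=4: (0.202/0.265) × 225 = 171.5094
  x=5: (0.121/0.265) × 369 = 168.4868
Sum = 156.0000 + 171.5094 + 168.4868 = 495.9962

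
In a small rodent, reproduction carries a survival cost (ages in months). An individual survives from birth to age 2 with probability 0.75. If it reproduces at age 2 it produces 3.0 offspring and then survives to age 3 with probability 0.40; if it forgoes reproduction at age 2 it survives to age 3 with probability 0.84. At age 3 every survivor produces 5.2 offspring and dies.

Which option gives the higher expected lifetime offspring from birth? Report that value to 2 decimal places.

3.81

breed at age 2: R₀ = 0.75 × (3.0 + 0.40 × 5.2) = 0.75 × 5.0800 = 3.8100
delay to age 3: R₀ = 0.75 × (0.84 × 5.2) = 0.75 × 4.3680 = 3.2760
Higher: breed at age 2 (3.8100).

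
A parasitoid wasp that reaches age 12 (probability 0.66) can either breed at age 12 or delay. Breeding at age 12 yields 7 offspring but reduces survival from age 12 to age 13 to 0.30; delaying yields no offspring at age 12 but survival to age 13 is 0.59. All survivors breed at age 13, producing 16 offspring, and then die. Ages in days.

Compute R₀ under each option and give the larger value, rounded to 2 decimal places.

breed at age 12: R₀ = 0.66 × (7 + 0.30 × 16) = 0.66 × 11.8000 = 7.7880
delay to age 13: R₀ = 0.66 × (0.59 × 16) = 0.66 × 9.4400 = 6.2304
Higher: breed at age 12 (7.7880).

7.79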